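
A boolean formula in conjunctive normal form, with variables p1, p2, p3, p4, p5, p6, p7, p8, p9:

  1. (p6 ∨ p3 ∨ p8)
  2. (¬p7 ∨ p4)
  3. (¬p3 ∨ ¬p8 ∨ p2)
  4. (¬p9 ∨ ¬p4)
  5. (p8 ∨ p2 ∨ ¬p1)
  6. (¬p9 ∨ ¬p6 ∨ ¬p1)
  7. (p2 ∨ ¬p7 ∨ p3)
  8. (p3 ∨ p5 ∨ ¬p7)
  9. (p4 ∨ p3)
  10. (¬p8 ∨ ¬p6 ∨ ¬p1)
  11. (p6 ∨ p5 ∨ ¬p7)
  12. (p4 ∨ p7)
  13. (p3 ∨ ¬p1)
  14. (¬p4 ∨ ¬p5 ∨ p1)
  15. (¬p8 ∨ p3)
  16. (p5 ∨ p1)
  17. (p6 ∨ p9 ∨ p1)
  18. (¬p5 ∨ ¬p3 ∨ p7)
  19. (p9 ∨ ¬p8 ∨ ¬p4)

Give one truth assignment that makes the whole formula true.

p2 occurs only positively in the remaining clauses — set p2 = True.
Set p1 = True and propagate.
  then p3 is forced to True.
Set p4 = True and propagate.
  then p9 is forced to False.
  then p8 is forced to False.
Try p5 = False.
The remaining clauses are satisfied by p6 = True, p7 = True.

p1 = True, p2 = True, p3 = True, p4 = True, p5 = False, p6 = True, p7 = True, p8 = False, p9 = False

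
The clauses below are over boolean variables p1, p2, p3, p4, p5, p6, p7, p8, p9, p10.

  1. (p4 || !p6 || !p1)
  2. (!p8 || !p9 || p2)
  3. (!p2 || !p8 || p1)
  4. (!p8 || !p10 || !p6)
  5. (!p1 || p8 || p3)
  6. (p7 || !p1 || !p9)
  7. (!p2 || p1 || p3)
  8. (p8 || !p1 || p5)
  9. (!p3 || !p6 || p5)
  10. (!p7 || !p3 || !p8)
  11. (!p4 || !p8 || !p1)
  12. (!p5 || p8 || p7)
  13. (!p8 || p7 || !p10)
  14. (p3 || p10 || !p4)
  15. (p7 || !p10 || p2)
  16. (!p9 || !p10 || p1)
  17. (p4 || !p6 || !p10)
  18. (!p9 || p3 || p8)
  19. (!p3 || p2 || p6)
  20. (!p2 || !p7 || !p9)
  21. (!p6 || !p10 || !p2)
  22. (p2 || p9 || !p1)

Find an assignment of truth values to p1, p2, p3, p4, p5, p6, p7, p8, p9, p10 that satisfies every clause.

p1=1, p2=1, p3=1, p4=1, p5=1, p6=0, p7=1, p8=0, p9=0, p10=1

Check each clause:
  1. (!p1 || p4 || !p6) — !p6 is true.
  2. (!p8 || p2 || !p9) — !p8 is true.
  3. (p1 || !p2 || !p8) — !p8 is true.
  4. (!p6 || !p8 || !p10) — !p8 is true.
  5. (p8 || !p1 || p3) — p3 is true.
  6. (p7 || !p9 || !p1) — !p9 is true.
  7. (p3 || p1 || !p2) — p1 is true.
  8. (p5 || p8 || !p1) — p5 is true.
  9. (p5 || !p6 || !p3) — !p6 is true.
  10. (!p3 || !p7 || !p8) — !p8 is true.
  11. (!p1 || !p4 || !p8) — !p8 is true.
  12. (p7 || !p5 || p8) — p7 is true.
  13. (!p10 || !p8 || p7) — !p8 is true.
  14. (p10 || !p4 || p3) — p10 is true.
  15. (p7 || p2 || !p10) — p2 is true.
  16. (p1 || !p10 || !p9) — p1 is true.
  17. (!p6 || !p10 || p4) — !p6 is true.
  18. (p3 || !p9 || p8) — p3 is true.
  19. (p2 || !p3 || p6) — p2 is true.
  20. (!p9 || !p7 || !p2) — !p9 is true.
  21. (!p2 || !p10 || !p6) — !p6 is true.
  22. (p9 || p2 || !p1) — p2 is true.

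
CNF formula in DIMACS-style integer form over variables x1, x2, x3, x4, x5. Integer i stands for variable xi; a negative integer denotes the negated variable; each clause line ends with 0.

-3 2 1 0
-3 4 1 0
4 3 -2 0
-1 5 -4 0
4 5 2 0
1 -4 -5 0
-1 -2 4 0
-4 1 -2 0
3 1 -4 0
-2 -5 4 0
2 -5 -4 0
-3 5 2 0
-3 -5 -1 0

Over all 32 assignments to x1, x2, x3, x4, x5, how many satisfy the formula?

3

The models are:
  x1=F x2=F x3=F x4=F x5=T
  x1=T x2=F x3=F x4=F x5=T
  x1=T x2=T x3=F x4=T x5=T
That's 3 in total.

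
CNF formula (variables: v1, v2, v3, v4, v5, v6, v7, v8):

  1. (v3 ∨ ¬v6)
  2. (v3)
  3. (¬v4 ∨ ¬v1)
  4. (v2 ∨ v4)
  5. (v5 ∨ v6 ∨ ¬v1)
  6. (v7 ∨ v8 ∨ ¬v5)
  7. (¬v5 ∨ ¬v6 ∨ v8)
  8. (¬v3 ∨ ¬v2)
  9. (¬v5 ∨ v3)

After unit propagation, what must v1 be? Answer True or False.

(v3) is a unit clause: v3 = True.
(¬v3 ∨ ¬v2) with v3 = True leaves only ¬v2, so v2 = False.
(v2 ∨ v4) with v2 = False leaves only v4, so v4 = True.
(¬v4 ∨ ¬v1) with v4 = True leaves only ¬v1, so v1 = False.

False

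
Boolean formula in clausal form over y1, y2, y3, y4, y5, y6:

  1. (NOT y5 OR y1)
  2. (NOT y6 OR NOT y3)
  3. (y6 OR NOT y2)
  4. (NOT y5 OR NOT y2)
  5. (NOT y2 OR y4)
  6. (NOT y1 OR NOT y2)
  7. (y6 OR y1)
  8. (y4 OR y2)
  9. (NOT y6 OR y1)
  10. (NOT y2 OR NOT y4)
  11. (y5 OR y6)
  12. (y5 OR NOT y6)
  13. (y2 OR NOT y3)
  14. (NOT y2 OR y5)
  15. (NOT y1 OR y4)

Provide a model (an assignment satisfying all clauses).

y1=T, y2=F, y3=F, y4=T, y5=T, y6=T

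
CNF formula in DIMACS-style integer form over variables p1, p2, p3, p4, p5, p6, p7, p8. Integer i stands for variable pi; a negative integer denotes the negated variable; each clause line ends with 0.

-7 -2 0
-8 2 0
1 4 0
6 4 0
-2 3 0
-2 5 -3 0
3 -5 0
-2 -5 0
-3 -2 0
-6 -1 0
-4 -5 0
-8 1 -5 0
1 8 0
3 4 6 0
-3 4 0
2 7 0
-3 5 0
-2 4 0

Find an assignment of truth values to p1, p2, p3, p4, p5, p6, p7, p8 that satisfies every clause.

Branch on p1: take p1 = True.
  then p6 is forced to False.
  then p4 is forced to True.
  then p5 is forced to False.
  then p3 is forced to False.
  then p2 is forced to False.
  then p8 is forced to False.
  then p7 is forced to True.
Every clause has at least one true literal under this assignment.

p1 = True, p2 = False, p3 = False, p4 = True, p5 = False, p6 = False, p7 = True, p8 = False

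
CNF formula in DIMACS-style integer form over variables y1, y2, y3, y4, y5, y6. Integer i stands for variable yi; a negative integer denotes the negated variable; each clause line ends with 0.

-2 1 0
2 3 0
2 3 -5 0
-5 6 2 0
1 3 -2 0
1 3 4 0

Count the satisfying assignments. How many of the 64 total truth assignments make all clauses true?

28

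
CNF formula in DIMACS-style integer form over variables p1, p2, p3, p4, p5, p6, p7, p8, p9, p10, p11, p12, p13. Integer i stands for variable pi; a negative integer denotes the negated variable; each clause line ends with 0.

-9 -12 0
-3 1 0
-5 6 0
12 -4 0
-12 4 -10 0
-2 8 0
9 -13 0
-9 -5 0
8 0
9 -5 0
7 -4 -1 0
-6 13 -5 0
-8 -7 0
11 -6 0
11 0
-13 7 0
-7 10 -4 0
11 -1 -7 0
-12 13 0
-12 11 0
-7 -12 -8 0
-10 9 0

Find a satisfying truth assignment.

Unit propagation: (p8) forces p8 = True.
Unit propagation: (¬p7) forces p7 = False.
The clause (p11) is unit: p11 must be True.
(¬p13) is a unit clause, so p13 = False.
(¬p12) is a unit clause, so p12 = False.
Unit propagation: (¬p4) forces p4 = False.
Pure literal: p3 appears only negated; assign p3 = False.
p5 occurs only negated in the remaining clauses — set p5 = False.
Branch on p9: take p9 = False.
  then p10 is forced to False.
p1, p2, p6 are now unconstrained; take p1 = False, p2 = True, p6 = False.
Every clause has at least one true literal under this assignment.

p1=0, p2=1, p3=0, p4=0, p5=0, p6=0, p7=0, p8=1, p9=0, p10=0, p11=1, p12=0, p13=0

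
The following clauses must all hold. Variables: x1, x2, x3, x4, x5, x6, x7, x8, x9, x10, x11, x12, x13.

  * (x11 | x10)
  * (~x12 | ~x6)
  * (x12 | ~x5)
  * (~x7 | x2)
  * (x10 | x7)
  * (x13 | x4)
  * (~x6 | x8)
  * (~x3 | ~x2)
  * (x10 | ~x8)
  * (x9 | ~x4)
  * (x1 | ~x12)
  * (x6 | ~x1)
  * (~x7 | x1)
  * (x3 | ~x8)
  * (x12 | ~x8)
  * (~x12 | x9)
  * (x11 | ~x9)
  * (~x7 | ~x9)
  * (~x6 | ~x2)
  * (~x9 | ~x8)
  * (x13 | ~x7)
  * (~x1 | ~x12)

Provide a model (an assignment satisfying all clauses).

Pure literal: x5 appears only negated; assign x5 = False.
Pure literal: x10 appears only positively; assign x10 = True.
Try x1 = False.
  then x12 is forced to False.
  then x7 is forced to False.
  then x8 is forced to False.
  then x6 is forced to False.
Branch on x2: take x2 = False.
Branch on x4: take x4 = False.
  then x13 is forced to True.
The remaining clauses are satisfied by x3 = True, x9 = False, x11 = False.

x1=False, x2=False, x3=True, x4=False, x5=False, x6=False, x7=False, x8=False, x9=False, x10=True, x11=False, x12=False, x13=True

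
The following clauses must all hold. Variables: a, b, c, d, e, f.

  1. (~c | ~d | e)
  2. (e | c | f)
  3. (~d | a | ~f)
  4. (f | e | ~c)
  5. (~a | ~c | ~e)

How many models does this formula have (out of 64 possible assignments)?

30

Split on c, then e.
  c=1, e=1: b free; 3 ways for (a,d,f) × 2^1 = 6.
  c=1, e=0: remaining (a,b,d,f) ∈ {(0,0,0,1); (0,1,0,1); (1,0,0,1); (1,1,0,1)} — 4.
  c=0, e=1: b free; 7 ways for (a,d,f) × 2^1 = 14.
  c=0, e=0: b free; 3 ways for (a,d,f) × 2^1 = 6.
Total: 6 + 4 + 14 + 6 = 30.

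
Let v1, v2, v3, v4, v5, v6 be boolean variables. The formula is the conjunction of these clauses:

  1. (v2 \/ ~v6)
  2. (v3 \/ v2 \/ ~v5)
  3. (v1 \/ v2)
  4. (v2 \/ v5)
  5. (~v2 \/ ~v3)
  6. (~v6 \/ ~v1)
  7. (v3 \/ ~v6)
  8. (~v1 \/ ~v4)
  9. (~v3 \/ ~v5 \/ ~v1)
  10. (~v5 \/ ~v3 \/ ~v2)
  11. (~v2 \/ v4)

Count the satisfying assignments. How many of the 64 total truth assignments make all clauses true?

The models are:
  v1=0 v2=1 v3=0 v4=1 v5=0 v6=0
  v1=0 v2=1 v3=0 v4=1 v5=1 v6=0
Count: 2.

2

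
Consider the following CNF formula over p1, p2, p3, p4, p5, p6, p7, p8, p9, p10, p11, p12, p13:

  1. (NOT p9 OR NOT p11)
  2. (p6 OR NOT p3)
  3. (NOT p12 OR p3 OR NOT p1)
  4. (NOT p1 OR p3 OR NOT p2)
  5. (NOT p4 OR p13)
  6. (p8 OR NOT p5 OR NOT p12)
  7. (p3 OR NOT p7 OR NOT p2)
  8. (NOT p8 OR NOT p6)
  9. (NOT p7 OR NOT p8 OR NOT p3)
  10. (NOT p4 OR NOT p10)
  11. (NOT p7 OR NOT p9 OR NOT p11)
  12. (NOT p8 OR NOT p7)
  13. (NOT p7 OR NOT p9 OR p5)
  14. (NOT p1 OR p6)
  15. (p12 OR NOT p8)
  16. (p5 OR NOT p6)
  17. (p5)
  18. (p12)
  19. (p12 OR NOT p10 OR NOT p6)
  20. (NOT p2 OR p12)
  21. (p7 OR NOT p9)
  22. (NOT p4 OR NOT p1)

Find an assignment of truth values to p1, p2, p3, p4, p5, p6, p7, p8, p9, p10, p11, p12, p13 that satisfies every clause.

p1=False, p2=False, p3=False, p4=False, p5=True, p6=False, p7=False, p8=True, p9=False, p10=False, p11=True, p12=True, p13=True

Check each clause:
  1. (NOT p9 OR NOT p11) — NOT p9 is true.
  2. (NOT p3 OR p6) — NOT p3 is true.
  3. (p3 OR NOT p12 OR NOT p1) — NOT p1 is true.
  4. (p3 OR NOT p1 OR NOT p2) — NOT p2 is true.
  5. (p13 OR NOT p4) — NOT p4 is true.
  6. (p8 OR NOT p5 OR NOT p12) — p8 is true.
  7. (NOT p7 OR NOT p2 OR p3) — NOT p7 is true.
  8. (NOT p6 OR NOT p8) — NOT p6 is true.
  9. (NOT p7 OR NOT p8 OR NOT p3) — NOT p7 is true.
  10. (NOT p10 OR NOT p4) — NOT p4 is true.
  11. (NOT p11 OR NOT p7 OR NOT p9) — NOT p7 is true.
  12. (NOT p7 OR NOT p8) — NOT p7 is true.
  13. (p5 OR NOT p7 OR NOT p9) — NOT p7 is true.
  14. (p6 OR NOT p1) — NOT p1 is true.
  15. (p12 OR NOT p8) — p12 is true.
  16. (p5 OR NOT p6) — NOT p6 is true.
  17. (p5) — p5 is true.
  18. (p12) — p12 is true.
  19. (p12 OR NOT p6 OR NOT p10) — NOT p6 is true.
  20. (NOT p2 OR p12) — p12 is true.
  21. (NOT p9 OR p7) — NOT p9 is true.
  22. (NOT p4 OR NOT p1) — NOT p4 is true.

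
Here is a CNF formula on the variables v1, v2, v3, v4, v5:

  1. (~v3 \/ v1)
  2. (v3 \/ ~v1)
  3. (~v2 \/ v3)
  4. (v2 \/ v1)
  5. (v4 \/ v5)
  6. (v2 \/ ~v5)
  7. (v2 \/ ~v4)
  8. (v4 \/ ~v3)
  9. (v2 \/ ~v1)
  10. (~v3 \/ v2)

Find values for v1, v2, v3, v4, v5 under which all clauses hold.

Try v1 = True.
  then v3 is forced to True.
  then v4 is forced to True.
  then v2 is forced to True.
v5 is now unconstrained; take v5 = False.

v1=True, v2=True, v3=True, v4=True, v5=False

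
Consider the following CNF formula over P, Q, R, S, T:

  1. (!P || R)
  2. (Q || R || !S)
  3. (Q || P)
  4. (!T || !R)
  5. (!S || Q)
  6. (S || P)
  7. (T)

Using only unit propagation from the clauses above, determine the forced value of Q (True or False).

(T) stands alone — T = True.
In (!R || !T), !T is now false; !R must hold, so R = False.
In (!P || R), R is now false; !P must hold, so P = False.
(P || Q): since P = False, the clause reduces to (Q). Q = True.

True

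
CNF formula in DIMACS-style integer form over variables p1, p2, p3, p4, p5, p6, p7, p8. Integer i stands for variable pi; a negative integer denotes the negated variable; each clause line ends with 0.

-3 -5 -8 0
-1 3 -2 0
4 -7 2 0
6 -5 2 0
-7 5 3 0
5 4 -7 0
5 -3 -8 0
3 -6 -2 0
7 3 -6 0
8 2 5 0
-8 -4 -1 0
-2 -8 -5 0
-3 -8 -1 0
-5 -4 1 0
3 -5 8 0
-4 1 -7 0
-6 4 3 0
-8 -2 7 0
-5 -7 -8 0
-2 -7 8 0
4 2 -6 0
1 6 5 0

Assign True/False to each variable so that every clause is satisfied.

p1=True  p2=True  p3=True  p4=True  p5=False  p6=True  p7=False  p8=False

Try p1 = True.
Branch on p2: take p2 = True.
  then p3 is forced to True.
  then p8 is forced to False.
  then p7 is forced to False.
p4, p5, p6 are now unconstrained; take p4 = True, p5 = False, p6 = True.
Every clause has at least one true literal under this assignment.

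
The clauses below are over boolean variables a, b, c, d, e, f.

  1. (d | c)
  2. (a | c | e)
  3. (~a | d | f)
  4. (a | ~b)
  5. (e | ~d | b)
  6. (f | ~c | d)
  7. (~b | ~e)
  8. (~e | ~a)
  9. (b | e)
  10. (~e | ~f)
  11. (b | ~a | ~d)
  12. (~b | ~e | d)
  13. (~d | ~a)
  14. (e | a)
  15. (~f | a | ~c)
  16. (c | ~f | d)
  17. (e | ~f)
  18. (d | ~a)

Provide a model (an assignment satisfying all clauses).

Set a = False and propagate.
  then b is forced to False.
  then e is forced to True.
  then f is forced to False.
Set c = True and propagate.
  then d is forced to True.

a=F, b=F, c=T, d=T, e=T, f=F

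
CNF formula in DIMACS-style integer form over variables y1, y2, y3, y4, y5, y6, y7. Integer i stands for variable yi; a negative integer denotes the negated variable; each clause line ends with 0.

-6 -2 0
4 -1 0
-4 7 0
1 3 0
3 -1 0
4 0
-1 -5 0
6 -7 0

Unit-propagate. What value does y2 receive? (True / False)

False

Unit clause (y4) sets y4 = True.
(y7 \/ ~y4) with y4 = True leaves only y7, so y7 = True.
(~y7 \/ y6) with y7 = True leaves only y6, so y6 = True.
(~y6 \/ ~y2) with y6 = True leaves only ~y2, so y2 = False.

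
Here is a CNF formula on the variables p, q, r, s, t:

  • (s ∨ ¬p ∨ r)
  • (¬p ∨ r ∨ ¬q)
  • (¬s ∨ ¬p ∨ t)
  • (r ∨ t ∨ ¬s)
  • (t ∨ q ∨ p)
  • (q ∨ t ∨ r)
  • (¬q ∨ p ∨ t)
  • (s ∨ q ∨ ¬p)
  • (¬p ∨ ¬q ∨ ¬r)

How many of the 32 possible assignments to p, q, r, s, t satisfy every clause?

10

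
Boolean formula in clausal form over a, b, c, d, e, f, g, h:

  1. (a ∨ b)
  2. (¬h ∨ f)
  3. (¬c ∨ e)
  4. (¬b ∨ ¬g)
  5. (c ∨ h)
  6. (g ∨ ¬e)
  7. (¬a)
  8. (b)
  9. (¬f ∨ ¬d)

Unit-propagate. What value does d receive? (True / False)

False

(¬a) is a unit clause: a = False.
In (b ∨ a), a is now false; b must hold, so b = True.
(¬g ∨ ¬b): since b = True, the clause reduces to (¬g). g = False.
(g ∨ ¬e): since g = False, the clause reduces to (¬e). e = False.
In (e ∨ ¬c), e is now false; ¬c must hold, so c = False.
(c ∨ h) with c = False leaves only h, so h = True.
From (¬h ∨ f) and h = True: f = True.
In (¬d ∨ ¬f), ¬f is now false; ¬d must hold, so d = False.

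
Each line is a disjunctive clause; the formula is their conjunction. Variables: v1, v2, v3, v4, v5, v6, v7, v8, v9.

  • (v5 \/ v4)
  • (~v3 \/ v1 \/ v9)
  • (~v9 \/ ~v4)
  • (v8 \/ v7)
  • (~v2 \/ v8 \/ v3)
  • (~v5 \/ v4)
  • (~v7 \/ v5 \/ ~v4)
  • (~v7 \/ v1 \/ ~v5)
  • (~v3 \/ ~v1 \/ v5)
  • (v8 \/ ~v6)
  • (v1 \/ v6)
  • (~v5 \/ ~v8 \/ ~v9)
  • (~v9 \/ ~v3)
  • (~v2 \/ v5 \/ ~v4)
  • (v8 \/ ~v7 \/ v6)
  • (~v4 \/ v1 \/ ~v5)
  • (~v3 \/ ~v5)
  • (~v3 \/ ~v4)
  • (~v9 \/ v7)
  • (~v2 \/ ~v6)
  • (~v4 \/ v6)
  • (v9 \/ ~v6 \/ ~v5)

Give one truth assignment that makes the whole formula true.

Pure literal: v2 appears only negated; assign v2 = False.
Try v1 = False.
  then v6 is forced to True.
  then v8 is forced to True.
The remaining clauses are satisfied by v3 = False, v4 = True, v5 = False, v7 = False, v9 = False.
Every clause has at least one true literal under this assignment.

v1=F  v2=F  v3=F  v4=T  v5=F  v6=T  v7=F  v8=T  v9=F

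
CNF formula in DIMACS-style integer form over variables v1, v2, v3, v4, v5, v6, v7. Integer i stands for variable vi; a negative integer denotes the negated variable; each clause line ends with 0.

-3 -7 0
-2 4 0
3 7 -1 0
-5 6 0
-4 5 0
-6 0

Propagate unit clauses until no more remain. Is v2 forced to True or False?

(NOT v6) is a unit clause: v6 = False.
(NOT v5 OR v6): since v6 = False, the clause reduces to (NOT v5). v5 = False.
In (NOT v4 OR v5), v5 is now false; NOT v4 must hold, so v4 = False.
From (v4 OR NOT v2) and v4 = False: v2 = False.

False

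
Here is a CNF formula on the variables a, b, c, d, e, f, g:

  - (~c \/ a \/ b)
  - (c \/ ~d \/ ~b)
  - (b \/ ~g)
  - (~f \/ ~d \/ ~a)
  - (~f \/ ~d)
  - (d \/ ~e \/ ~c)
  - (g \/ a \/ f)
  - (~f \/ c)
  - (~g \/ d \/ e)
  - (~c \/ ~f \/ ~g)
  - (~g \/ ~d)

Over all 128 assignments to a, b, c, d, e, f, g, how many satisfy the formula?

Split on d, then c.
  d=T, c=T: remaining (a,b,e,f,g) ∈ {(T,F,F,F,F); (T,F,T,F,F); (T,T,F,F,F); (T,T,T,F,F)} — 4.
  d=T, c=F: remaining (a,b,e,f,g) ∈ {(T,F,F,F,F); (T,F,T,F,F)} — 2.
  d=F, c=T: 5 of the 32 assignments to (a,b,e,f,g) work.
  d=F, c=F: 6 of the 32 assignments to (a,b,e,f,g) work.
Total: 4 + 2 + 5 + 6 = 17.

17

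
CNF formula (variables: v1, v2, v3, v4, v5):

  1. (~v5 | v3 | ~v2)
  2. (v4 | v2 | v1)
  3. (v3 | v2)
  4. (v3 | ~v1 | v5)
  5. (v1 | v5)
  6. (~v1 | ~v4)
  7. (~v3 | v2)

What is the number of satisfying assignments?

4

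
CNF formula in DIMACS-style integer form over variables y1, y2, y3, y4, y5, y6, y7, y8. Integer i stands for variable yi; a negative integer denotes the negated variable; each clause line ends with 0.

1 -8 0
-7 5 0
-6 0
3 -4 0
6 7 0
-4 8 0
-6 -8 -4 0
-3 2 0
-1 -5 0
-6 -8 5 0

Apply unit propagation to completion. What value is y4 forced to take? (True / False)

False

(~y6) stands alone — y6 = False.
In (y6 \/ y7), y6 is now false; y7 must hold, so y7 = True.
From (~y7 \/ y5) and y7 = True: y5 = True.
In (~y5 \/ ~y1), ~y5 is now false; ~y1 must hold, so y1 = False.
(y1 \/ ~y8): since y1 = False, the clause reduces to (~y8). y8 = False.
(y8 \/ ~y4): since y8 = False, the clause reduces to (~y4). y4 = False.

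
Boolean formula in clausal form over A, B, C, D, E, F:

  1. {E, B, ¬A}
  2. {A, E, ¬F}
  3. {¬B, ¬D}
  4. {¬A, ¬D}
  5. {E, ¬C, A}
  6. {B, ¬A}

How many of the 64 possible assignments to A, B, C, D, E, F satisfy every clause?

23

Case analysis on A and B:
  A=T, B=T: forces D=F; C, E, F free → 2^3 = 8.
  A=T, B=F: a clause becomes empty — 0.
  A=F, B=T: 5 of the 16 assignments to (C,D,E,F) work.
  A=F, B=F: D free; 5 ways for (C,E,F) × 2^1 = 10.
Total: 8 + 0 + 5 + 10 = 23.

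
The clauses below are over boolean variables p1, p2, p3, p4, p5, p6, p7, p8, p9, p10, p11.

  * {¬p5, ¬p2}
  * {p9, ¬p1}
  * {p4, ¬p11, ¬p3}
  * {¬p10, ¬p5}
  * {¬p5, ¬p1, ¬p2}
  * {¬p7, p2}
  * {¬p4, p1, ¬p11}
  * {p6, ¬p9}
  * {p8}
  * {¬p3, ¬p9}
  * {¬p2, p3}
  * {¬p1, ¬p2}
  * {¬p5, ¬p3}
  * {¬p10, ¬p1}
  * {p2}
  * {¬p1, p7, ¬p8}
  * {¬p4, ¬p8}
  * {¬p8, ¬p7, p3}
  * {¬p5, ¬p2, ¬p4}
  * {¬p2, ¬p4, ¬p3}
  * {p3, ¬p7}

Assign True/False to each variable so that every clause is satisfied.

p1=False, p2=True, p3=True, p4=False, p5=False, p6=False, p7=True, p8=True, p9=False, p10=False, p11=False

The clause (p8) is unit: p8 must be True.
(p2) is a unit clause, so p2 = True.
The clause (¬p5) is unit: p5 must be False.
(p3) is a unit clause, so p3 = True.
The clause (¬p9) is unit: p9 must be False.
(¬p1) is a unit clause, so p1 = False.
(¬p4) is a unit clause, so p4 = False.
The clause (¬p11) is unit: p11 must be False.
p6, p7, p10 are now unconstrained; take p6 = False, p7 = True, p10 = False.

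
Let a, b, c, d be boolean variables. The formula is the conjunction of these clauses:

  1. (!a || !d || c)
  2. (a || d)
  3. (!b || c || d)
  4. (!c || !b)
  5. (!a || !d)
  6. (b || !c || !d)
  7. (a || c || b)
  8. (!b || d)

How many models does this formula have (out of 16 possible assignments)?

The models are:
  a=0 b=1 c=0 d=1
  a=1 b=0 c=0 d=0
  a=1 b=0 c=1 d=0
That's 3 in total.

3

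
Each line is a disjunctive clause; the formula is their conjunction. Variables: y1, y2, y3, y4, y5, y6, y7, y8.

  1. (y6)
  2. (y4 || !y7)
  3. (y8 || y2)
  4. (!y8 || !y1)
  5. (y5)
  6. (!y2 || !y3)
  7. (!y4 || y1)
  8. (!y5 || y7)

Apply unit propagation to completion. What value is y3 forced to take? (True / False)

False

(y6) is a unit clause: y6 = True.
(y5) is a unit clause: y5 = True.
From (!y5 || y7) and y5 = True: y7 = True.
In (y4 || !y7), !y7 is now false; y4 must hold, so y4 = True.
From (!y4 || y1) and y4 = True: y1 = True.
(!y1 || !y8): since y1 = True, the clause reduces to (!y8). y8 = False.
(y2 || y8) with y8 = False leaves only y2, so y2 = True.
From (!y2 || !y3) and y2 = True: y3 = False.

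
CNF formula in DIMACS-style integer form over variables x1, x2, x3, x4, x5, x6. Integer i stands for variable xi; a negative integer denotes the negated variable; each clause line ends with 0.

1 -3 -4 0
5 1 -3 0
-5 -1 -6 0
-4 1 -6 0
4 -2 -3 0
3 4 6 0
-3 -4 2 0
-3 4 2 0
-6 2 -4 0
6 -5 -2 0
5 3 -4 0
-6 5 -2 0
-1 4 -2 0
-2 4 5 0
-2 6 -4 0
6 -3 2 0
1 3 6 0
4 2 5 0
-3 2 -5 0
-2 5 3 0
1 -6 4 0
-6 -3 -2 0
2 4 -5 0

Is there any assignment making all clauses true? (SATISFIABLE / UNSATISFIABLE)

SATISFIABLE

Set x1 = True and propagate.
Branch on x2: take x2 = False.
For the remaining variables, x3 = False, x4 = True, x5 = True, x6 = False works.
Every clause has at least one true literal under this assignment.
So x1=T, x2=F, x3=F, x4=T, x5=T, x6=F is a satisfying assignment.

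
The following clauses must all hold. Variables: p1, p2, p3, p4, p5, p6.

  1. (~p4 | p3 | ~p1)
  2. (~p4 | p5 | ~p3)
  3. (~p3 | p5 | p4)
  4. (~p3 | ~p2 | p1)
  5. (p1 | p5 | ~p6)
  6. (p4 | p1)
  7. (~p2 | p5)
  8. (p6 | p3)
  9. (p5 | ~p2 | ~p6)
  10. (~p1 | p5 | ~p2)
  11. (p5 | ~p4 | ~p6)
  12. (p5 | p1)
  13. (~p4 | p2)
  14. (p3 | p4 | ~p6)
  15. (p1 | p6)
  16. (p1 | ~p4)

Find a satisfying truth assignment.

p1=True, p2=True, p3=True, p4=False, p5=True, p6=False

p5 occurs only positively in the remaining clauses — set p5 = True.
Try p1 = True.
Try p2 = True.
Try p3 = True.
p4, p6 are now unconstrained; take p4 = False, p6 = False.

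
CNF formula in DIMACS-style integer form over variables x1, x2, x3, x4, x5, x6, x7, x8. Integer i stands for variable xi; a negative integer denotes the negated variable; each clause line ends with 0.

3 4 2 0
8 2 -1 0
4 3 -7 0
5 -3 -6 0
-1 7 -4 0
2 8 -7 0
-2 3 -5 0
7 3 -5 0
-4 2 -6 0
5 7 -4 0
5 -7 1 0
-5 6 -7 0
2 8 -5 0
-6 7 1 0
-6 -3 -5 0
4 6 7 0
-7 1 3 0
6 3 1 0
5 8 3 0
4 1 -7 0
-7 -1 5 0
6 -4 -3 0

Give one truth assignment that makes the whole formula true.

x1=True, x2=True, x3=False, x4=False, x5=False, x6=True, x7=False, x8=True

Check each clause:
  1. (x4 ∨ x2 ∨ x3) — x2 is true.
  2. (x2 ∨ x8 ∨ ¬x1) — x8 is true.
  3. (x4 ∨ x3 ∨ ¬x7) — ¬x7 is true.
  4. (¬x6 ∨ ¬x3 ∨ x5) — ¬x3 is true.
  5. (¬x1 ∨ ¬x4 ∨ x7) — ¬x4 is true.
  6. (¬x7 ∨ x2 ∨ x8) — x8 is true.
  7. (¬x2 ∨ x3 ∨ ¬x5) — ¬x5 is true.
  8. (x7 ∨ x3 ∨ ¬x5) — ¬x5 is true.
  9. (x2 ∨ ¬x4 ∨ ¬x6) — x2 is true.
  10. (x5 ∨ x7 ∨ ¬x4) — ¬x4 is true.
  11. (x5 ∨ x1 ∨ ¬x7) — ¬x7 is true.
  12. (¬x5 ∨ ¬x7 ∨ x6) — ¬x7 is true.
  13. (¬x5 ∨ x8 ∨ x2) — x8 is true.
  14. (¬x6 ∨ x1 ∨ x7) — x1 is true.
  15. (¬x5 ∨ ¬x3 ∨ ¬x6) — ¬x5 is true.
  16. (x7 ∨ x4 ∨ x6) — x6 is true.
  17. (x3 ∨ ¬x7 ∨ x1) — x1 is true.
  18. (x3 ∨ x1 ∨ x6) — x1 is true.
  19. (x5 ∨ x3 ∨ x8) — x8 is true.
  20. (x1 ∨ x4 ∨ ¬x7) — x1 is true.
  21. (x5 ∨ ¬x7 ∨ ¬x1) — ¬x7 is true.
  22. (x6 ∨ ¬x3 ∨ ¬x4) — ¬x4 is true.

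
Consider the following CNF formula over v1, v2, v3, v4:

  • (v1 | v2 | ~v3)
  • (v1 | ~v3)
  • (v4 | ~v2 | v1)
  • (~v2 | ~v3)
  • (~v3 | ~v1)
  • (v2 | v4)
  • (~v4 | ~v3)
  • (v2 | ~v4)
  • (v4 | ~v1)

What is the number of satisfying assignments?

The models are:
  v1=0 v2=1 v3=0 v4=1
  v1=1 v2=1 v3=0 v4=1
That's 2 in total.

2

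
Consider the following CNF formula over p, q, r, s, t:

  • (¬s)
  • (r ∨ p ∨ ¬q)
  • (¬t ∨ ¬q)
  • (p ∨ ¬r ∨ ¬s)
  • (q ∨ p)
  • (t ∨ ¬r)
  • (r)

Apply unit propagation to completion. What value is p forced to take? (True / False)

True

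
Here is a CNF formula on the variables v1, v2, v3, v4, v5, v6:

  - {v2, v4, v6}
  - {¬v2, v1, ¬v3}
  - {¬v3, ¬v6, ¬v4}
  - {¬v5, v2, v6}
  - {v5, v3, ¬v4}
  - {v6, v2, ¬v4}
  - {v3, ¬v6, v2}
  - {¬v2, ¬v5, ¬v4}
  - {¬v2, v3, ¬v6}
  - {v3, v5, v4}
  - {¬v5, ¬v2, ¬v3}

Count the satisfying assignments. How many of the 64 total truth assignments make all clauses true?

Split on v2, then v3.
  v2=1, v3=1: remaining (v1,v4,v5,v6) ∈ {(1,0,0,0); (1,0,0,1); (1,1,0,0)} — 3.
  v2=1, v3=0: remaining (v1,v4,v5,v6) ∈ {(0,0,1,0); (1,0,1,0)} — 2.
  v2=0, v3=1: remaining (v1,v4,v5,v6) ∈ {(0,0,0,1); (0,0,1,1); (1,0,0,1); (1,0,1,1)} — 4.
  v2=0, v3=0: a clause becomes empty — 0.
Total: 3 + 2 + 4 + 0 = 9.

9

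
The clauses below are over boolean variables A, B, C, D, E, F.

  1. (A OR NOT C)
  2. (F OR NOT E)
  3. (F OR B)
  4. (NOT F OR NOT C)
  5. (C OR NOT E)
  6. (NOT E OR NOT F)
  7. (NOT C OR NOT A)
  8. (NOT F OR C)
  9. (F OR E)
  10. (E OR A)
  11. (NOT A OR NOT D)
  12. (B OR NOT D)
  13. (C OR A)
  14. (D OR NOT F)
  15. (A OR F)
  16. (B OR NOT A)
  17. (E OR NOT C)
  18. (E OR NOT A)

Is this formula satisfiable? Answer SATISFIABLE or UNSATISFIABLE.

UNSATISFIABLE

A = True:
  propagation gives C=False, E=False; an empty clause results — contradiction.
A = False:
  propagation gives C=False; an empty clause results — contradiction.
Every branch closes, so no satisfying assignment exists.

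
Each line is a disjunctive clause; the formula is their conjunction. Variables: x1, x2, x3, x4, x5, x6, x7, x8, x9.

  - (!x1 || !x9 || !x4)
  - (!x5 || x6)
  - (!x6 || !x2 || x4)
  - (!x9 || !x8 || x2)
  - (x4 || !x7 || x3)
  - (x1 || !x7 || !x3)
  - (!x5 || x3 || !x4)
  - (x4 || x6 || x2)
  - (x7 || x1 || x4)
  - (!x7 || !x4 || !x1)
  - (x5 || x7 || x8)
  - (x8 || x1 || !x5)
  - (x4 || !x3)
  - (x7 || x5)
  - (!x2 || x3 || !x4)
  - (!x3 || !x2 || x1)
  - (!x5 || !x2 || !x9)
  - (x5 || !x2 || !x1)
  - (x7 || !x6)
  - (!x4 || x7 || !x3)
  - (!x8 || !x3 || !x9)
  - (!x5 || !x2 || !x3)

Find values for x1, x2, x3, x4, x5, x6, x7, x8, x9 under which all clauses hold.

x1=0, x2=0, x3=0, x4=1, x5=0, x6=1, x7=1, x8=0, x9=1

Set x1 = False and propagate.
The remaining clauses are satisfied by x2 = False, x3 = False, x4 = True, x5 = False, x6 = True, x7 = True, x8 = False, x9 = True.
Every clause has at least one true literal under this assignment.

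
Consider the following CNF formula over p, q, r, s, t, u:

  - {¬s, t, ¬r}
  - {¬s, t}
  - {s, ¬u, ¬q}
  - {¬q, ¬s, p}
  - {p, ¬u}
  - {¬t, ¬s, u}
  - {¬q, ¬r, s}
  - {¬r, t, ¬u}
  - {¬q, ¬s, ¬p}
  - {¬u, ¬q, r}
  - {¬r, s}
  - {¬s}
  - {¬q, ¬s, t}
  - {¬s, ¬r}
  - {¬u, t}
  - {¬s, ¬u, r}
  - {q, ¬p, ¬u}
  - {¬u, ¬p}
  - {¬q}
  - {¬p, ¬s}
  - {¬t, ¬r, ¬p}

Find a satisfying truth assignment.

The clause (¬s) is unit: s must be False.
The clause (¬r) is unit: r must be False.
(¬q) is a unit clause, so q = False.
Pure literal: t appears only positively; assign t = True.
u occurs only negated in the remaining clauses — set u = False.
p is now unconstrained; take p = True.
Every clause has at least one true literal under this assignment.

p = True, q = False, r = False, s = False, t = True, u = False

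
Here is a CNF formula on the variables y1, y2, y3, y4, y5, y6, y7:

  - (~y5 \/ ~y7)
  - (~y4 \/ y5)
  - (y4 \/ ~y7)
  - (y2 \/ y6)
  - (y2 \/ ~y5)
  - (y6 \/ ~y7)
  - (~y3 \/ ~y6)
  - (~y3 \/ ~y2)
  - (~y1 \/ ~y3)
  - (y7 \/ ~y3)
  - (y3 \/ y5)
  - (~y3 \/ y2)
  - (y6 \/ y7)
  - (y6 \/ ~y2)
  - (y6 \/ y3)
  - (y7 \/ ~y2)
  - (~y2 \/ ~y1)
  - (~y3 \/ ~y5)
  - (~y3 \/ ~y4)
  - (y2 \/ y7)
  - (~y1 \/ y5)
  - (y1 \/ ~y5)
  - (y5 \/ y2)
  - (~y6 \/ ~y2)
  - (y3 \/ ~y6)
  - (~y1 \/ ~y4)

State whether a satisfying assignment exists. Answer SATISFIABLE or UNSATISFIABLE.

y2 = True:
  propagation gives y3=False, y5=True, y7=False; an empty clause results — contradiction.
y2 = False:
  propagation gives y6=True, y5=False; an empty clause results — contradiction.
Every branch closes, so no satisfying assignment exists.

UNSATISFIABLE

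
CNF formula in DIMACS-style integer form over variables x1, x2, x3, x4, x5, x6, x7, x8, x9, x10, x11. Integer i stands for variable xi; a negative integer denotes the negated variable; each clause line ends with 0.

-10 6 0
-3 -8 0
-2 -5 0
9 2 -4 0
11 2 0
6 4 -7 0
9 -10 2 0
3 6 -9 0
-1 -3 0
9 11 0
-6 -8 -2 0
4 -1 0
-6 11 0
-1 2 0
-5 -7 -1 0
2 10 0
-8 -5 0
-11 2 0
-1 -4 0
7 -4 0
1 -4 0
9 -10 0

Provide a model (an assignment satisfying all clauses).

x1=False, x2=True, x3=True, x4=False, x5=False, x6=True, x7=False, x8=False, x9=True, x10=True, x11=True

Check each clause:
  1. (x6 || !x10) — x6 is true.
  2. (!x3 || !x8) — !x8 is true.
  3. (!x2 || !x5) — !x5 is true.
  4. (x9 || !x4 || x2) — x9 is true.
  5. (x2 || x11) — x2 is true.
  6. (!x7 || x6 || x4) — !x7 is true.
  7. (x9 || !x10 || x2) — x9 is true.
  8. (x6 || !x9 || x3) — x3 is true.
  9. (!x1 || !x3) — !x1 is true.
  10. (x9 || x11) — x9 is true.
  11. (!x8 || !x6 || !x2) — !x8 is true.
  12. (x4 || !x1) — !x1 is true.
  13. (!x6 || x11) — x11 is true.
  14. (!x1 || x2) — x2 is true.
  15. (!x5 || !x7 || !x1) — !x7 is true.
  16. (x2 || x10) — x2 is true.
  17. (!x5 || !x8) — !x8 is true.
  18. (x2 || !x11) — x2 is true.
  19. (!x1 || !x4) — !x4 is true.
  20. (x7 || !x4) — !x4 is true.
  21. (x1 || !x4) — !x4 is true.
  22. (x9 || !x10) — x9 is true.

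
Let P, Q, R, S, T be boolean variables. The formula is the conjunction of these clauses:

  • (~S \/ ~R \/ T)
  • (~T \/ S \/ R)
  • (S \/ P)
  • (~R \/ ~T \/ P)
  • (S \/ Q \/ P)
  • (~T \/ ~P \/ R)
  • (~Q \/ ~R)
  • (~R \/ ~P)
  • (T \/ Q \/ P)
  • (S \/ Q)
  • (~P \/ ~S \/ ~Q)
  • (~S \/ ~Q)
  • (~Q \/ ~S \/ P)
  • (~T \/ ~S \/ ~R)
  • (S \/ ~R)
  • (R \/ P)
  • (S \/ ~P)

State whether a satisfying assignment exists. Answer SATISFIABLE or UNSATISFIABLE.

SATISFIABLE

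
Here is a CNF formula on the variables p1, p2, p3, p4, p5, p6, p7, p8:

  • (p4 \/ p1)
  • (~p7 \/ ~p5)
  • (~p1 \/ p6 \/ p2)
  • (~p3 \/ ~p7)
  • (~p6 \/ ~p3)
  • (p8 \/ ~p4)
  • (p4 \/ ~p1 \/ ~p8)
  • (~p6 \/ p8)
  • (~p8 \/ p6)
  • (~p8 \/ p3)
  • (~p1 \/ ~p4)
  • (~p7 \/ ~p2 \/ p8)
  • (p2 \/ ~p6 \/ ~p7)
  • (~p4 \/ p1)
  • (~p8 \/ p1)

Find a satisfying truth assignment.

p1=T  p2=T  p3=T  p4=F  p5=F  p6=F  p7=F  p8=F

Check each clause:
  1. (p4 \/ p1) — p1 is true.
  2. (~p7 \/ ~p5) — ~p7 is true.
  3. (~p1 \/ p6 \/ p2) — p2 is true.
  4. (~p3 \/ ~p7) — ~p7 is true.
  5. (~p3 \/ ~p6) — ~p6 is true.
  6. (~p4 \/ p8) — ~p4 is true.
  7. (p4 \/ ~p1 \/ ~p8) — ~p8 is true.
  8. (~p6 \/ p8) — ~p6 is true.
  9. (p6 \/ ~p8) — ~p8 is true.
  10. (~p8 \/ p3) — ~p8 is true.
  11. (~p1 \/ ~p4) — ~p4 is true.
  12. (~p7 \/ p8 \/ ~p2) — ~p7 is true.
  13. (~p6 \/ ~p7 \/ p2) — ~p7 is true.
  14. (~p4 \/ p1) — p1 is true.
  15. (~p8 \/ p1) — ~p8 is true.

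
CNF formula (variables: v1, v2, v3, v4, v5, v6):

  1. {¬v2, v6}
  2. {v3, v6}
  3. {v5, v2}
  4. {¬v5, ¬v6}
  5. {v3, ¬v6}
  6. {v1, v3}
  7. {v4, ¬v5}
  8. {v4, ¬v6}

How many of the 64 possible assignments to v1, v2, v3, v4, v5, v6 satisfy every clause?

The models are:
  v1=0 v2=0 v3=1 v4=1 v5=1 v6=0
  v1=0 v2=1 v3=1 v4=1 v5=0 v6=1
  v1=1 v2=0 v3=1 v4=1 v5=1 v6=0
  v1=1 v2=1 v3=1 v4=1 v5=0 v6=1
Count: 4.

4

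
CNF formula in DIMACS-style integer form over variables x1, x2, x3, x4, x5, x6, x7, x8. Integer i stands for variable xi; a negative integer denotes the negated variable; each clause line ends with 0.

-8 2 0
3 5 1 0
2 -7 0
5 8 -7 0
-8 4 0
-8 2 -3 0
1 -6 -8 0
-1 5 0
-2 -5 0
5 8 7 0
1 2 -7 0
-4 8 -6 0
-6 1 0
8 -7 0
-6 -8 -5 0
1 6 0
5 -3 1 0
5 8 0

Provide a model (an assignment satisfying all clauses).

Branch on x1: take x1 = True.
  then x5 is forced to True.
  then x2 is forced to False.
  then x8 is forced to False.
  then x7 is forced to False.
The remaining clauses are satisfied by x3 = False, x4 = False, x6 = True.

x1 = T, x2 = F, x3 = F, x4 = F, x5 = T, x6 = T, x7 = F, x8 = F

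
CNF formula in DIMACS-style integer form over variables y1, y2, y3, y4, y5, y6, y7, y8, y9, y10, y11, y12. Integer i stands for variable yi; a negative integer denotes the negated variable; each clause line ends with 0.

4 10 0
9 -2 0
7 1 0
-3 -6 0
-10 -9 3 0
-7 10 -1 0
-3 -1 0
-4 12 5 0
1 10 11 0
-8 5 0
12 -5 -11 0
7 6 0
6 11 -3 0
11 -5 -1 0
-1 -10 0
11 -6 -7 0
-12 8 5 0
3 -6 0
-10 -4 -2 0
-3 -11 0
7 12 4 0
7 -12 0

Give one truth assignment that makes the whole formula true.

y1=F  y2=T  y3=F  y4=T  y5=T  y6=F  y7=T  y8=T  y9=T  y10=F  y11=T  y12=T

Set y1 = False and propagate.
  then y7 is forced to True.
Branch on y2: take y2 = True.
  then y9 is forced to True.
The remaining clauses are satisfied by y3 = False, y4 = True, y5 = True, y6 = False, y8 = True, y10 = False, y11 = True, y12 = True.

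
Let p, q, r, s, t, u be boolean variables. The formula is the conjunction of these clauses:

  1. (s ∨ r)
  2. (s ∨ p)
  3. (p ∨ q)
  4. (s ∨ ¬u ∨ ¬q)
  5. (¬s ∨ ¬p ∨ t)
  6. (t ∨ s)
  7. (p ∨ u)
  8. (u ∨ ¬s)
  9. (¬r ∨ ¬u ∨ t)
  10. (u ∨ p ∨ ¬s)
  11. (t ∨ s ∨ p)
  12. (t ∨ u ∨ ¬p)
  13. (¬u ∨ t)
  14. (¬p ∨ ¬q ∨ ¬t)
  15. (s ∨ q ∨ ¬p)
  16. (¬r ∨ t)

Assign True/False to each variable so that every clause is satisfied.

Set p = True and propagate.
Try q = False.
  then s is forced to True.
  then t is forced to True.
  then u is forced to True.
r is now unconstrained; take r = False.

p=1, q=0, r=0, s=1, t=1, u=1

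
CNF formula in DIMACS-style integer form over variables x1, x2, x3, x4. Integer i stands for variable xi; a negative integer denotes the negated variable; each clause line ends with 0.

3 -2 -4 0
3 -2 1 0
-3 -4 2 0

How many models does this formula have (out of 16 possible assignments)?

Case analysis on x2 and x3:
  x2=1, x3=1: remaining (x1,x4) ∈ {(0,0); (0,1); (1,0); (1,1)} — 4.
  x2=1, x3=0: remaining (x1,x4) ∈ {(1,0)} — 1.
  x2=0, x3=1: remaining (x1,x4) ∈ {(0,0); (1,0)} — 2.
  x2=0, x3=0: remaining (x1,x4) ∈ {(0,0); (0,1); (1,0); (1,1)} — 4.
Total: 4 + 1 + 2 + 4 = 11.

11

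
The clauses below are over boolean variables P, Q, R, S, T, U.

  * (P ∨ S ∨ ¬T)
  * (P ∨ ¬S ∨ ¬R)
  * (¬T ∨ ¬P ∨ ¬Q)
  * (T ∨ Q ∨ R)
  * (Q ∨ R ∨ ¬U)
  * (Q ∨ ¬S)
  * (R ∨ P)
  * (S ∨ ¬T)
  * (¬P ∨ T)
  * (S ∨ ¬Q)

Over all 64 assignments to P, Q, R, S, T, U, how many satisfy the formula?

2

The models are:
  P=F Q=F R=T S=F T=F U=F
  P=F Q=F R=T S=F T=F U=T
That's 2 in total.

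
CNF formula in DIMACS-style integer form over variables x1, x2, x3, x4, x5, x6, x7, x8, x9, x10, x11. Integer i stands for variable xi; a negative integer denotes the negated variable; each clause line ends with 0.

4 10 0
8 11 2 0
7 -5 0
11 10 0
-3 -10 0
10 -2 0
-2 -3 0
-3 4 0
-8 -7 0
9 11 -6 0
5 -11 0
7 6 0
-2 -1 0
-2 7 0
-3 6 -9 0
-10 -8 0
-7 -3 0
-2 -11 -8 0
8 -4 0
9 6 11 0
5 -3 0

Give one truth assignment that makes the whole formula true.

x1 = False, x2 = False, x3 = False, x4 = False, x5 = True, x6 = False, x7 = True, x8 = False, x9 = True, x10 = True, x11 = True

x1 occurs only negated in the remaining clauses — set x1 = False.
x3 occurs only negated in the remaining clauses — set x3 = False.
Try x2 = False.
Branch on x4: take x4 = False.
  then x10 is forced to True.
  then x8 is forced to False.
  then x11 is forced to True.
  then x5 is forced to True.
  then x7 is forced to True.
x6, x9 are now unconstrained; take x6 = False, x9 = True.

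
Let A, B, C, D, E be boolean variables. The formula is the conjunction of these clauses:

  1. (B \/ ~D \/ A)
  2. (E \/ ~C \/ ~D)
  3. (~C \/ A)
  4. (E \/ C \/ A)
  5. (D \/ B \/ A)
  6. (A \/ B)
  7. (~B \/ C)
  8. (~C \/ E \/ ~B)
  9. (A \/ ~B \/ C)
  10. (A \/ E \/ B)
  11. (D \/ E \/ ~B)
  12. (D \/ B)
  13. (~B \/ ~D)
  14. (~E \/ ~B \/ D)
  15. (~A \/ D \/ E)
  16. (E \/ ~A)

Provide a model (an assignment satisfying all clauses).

Set A = True and propagate.
  then E is forced to True.
Branch on B: take B = False.
  then D is forced to True.
C is now unconstrained; take C = False.
Every clause has at least one true literal under this assignment.

A=T, B=F, C=F, D=T, E=T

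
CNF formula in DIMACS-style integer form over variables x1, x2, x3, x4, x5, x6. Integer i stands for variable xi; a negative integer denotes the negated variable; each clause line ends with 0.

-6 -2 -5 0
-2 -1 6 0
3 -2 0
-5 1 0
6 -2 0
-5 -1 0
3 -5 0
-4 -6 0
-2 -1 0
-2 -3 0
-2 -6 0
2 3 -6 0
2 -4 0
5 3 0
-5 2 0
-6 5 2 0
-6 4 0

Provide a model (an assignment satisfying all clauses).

x1 = F, x2 = F, x3 = T, x4 = F, x5 = F, x6 = F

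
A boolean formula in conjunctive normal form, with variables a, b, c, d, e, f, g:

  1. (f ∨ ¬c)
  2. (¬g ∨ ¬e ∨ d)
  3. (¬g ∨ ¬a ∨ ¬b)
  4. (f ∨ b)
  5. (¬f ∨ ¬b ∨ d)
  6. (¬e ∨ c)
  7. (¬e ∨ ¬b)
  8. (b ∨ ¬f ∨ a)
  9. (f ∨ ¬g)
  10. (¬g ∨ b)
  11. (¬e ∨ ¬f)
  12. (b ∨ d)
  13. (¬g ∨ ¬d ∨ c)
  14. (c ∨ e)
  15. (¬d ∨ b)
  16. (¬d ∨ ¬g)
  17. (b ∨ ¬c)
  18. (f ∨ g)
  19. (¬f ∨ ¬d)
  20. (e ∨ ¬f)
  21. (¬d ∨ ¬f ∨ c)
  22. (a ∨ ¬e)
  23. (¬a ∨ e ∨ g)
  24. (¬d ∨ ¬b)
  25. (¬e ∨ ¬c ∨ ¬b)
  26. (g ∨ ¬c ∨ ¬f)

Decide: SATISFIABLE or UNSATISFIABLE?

UNSATISFIABLE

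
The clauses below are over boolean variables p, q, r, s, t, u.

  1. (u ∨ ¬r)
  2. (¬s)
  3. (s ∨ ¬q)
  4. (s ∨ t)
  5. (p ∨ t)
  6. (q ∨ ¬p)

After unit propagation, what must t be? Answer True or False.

True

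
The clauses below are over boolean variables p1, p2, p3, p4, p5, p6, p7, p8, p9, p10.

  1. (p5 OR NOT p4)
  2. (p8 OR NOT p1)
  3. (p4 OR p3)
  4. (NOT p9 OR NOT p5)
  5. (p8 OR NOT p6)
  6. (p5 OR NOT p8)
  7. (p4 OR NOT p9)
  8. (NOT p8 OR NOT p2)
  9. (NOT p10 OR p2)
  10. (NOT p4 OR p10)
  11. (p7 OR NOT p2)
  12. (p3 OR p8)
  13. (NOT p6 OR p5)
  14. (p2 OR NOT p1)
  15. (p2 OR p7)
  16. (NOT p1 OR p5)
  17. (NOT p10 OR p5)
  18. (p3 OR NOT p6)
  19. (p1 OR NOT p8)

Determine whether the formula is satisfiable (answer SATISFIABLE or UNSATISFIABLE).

SATISFIABLE

Pure literal: p3 appears only positively; assign p3 = True.
p6 occurs only negated in the remaining clauses — set p6 = False.
Try p1 = False.
  then p8 is forced to False.
Branch on p2: take p2 = False.
  then p10 is forced to False.
  then p4 is forced to False.
  then p9 is forced to False.
  then p7 is forced to True.
p5 is now unconstrained; take p5 = True.
So p1 = 0  p2 = 0  p3 = 1  p4 = 0  p5 = 1  p6 = 0  p7 = 1  p8 = 0  p9 = 0  p10 = 0 is a satisfying assignment.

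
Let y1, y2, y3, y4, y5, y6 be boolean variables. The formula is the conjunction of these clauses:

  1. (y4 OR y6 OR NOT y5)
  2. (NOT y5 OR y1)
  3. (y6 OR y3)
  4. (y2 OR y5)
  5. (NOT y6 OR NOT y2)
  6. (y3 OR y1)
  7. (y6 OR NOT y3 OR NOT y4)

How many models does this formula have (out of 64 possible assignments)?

6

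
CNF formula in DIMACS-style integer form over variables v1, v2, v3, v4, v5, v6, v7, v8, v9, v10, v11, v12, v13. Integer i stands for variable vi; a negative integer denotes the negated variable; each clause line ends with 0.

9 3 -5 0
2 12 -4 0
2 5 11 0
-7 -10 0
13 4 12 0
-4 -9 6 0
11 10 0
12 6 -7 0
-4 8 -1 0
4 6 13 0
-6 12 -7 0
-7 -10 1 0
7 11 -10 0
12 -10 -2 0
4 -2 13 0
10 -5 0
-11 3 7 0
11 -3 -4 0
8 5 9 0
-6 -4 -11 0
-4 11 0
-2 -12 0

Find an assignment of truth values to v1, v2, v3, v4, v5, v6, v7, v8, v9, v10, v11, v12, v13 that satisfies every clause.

v1=F  v2=F  v3=T  v4=F  v5=F  v6=T  v7=T  v8=F  v9=T  v10=F  v11=T  v12=T  v13=T

Check each clause:
  1. (v3 OR NOT v5 OR v9) — v9 is true.
  2. (v2 OR v12 OR NOT v4) — v12 is true.
  3. (v11 OR v2 OR v5) — v11 is true.
  4. (NOT v10 OR NOT v7) — NOT v10 is true.
  5. (v13 OR v12 OR v4) — v12 is true.
  6. (v6 OR NOT v4 OR NOT v9) — NOT v4 is true.
  7. (v11 OR v10) — v11 is true.
  8. (v12 OR v6 OR NOT v7) — v12 is true.
  9. (v8 OR NOT v1 OR NOT v4) — NOT v4 is true.
  10. (v6 OR v4 OR v13) — v13 is true.
  11. (v12 OR NOT v6 OR NOT v7) — v12 is true.
  12. (NOT v7 OR v1 OR NOT v10) — NOT v10 is true.
  13. (v7 OR v11 OR NOT v10) — v11 is true.
  14. (v12 OR NOT v2 OR NOT v10) — v12 is true.
  15. (v13 OR NOT v2 OR v4) — v13 is true.
  16. (v10 OR NOT v5) — NOT v5 is true.
  17. (v7 OR v3 OR NOT v11) — v3 is true.
  18. (NOT v3 OR v11 OR NOT v4) — v11 is true.
  19. (v8 OR v9 OR v5) — v9 is true.
  20. (NOT v11 OR NOT v4 OR NOT v6) — NOT v4 is true.
  21. (v11 OR NOT v4) — v11 is true.
  22. (NOT v2 OR NOT v12) — NOT v2 is true.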